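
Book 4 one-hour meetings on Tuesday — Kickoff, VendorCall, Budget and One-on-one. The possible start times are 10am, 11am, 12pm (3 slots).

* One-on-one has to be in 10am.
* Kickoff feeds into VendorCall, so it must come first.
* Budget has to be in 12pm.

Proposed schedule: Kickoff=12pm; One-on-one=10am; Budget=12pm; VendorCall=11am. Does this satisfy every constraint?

Budget has to be in 12pm — holds.
Kickoff feeds into VendorCall, so it must come first — violated.
One-on-one has to be in 10am — holds.

No — it violates: Kickoff feeds into VendorCall, so it must come first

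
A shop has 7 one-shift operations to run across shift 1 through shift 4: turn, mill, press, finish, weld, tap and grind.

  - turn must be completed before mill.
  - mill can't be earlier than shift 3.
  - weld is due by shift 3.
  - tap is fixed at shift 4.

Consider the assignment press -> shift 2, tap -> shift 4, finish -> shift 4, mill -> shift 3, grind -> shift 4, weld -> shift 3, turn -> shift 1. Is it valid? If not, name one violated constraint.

mill can't be earlier than shift 3 — holds.
weld is due by shift 3 — holds.
turn must be completed before mill — holds.
tap is fixed at shift 4 — holds.

Valid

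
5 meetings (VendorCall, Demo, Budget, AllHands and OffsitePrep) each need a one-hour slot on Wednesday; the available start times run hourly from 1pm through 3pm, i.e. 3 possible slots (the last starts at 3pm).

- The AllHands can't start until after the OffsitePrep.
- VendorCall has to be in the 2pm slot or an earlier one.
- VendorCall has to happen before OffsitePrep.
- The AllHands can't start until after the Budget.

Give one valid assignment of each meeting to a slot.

Demo=1pm, VendorCall=1pm, Budget=1pm, AllHands=3pm, OffsitePrep=2pm

Checking: Budget(1pm) before AllHands(3pm); VendorCall(1pm) before OffsitePrep(2pm); OffsitePrep(2pm) before AllHands(3pm); VendorCall=1pm in [1pm,2pm].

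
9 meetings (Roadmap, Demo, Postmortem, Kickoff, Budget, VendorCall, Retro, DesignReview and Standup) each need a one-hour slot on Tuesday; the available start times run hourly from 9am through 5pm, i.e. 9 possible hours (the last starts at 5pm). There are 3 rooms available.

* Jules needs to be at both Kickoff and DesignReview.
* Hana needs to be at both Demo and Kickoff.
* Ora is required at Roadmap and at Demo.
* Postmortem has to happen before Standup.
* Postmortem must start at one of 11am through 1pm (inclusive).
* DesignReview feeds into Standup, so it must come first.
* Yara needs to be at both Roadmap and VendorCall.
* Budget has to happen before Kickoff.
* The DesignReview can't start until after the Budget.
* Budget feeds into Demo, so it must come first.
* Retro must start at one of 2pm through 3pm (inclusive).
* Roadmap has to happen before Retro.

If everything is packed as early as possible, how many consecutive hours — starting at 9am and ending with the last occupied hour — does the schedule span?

6 hours

The precedence chain requires at least 3 distinct hours.
With at most 3 per hour and 9 meetings, at least 3 hours are needed.
Retro can't be placed before 2pm — that is hour 6 counting from 9am — so the schedule must run through at least 6 hours.
6 works (last occupied hour: 2pm): for example Budget -> 9am, Standup -> 12pm, Kickoff -> 11am, Retro -> 2pm, VendorCall -> 10am, Roadmap -> 9am, Postmortem -> 11am, Demo -> 10am, DesignReview -> 10am.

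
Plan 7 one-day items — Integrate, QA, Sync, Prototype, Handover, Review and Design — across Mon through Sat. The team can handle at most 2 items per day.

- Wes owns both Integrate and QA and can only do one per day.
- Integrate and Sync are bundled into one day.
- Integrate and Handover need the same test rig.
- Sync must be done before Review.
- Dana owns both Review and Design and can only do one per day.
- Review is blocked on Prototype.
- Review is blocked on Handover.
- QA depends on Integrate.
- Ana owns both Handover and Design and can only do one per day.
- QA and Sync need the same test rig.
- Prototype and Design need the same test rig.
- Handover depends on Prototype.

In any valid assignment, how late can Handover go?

Fri

Precedence pushes Handover to at least Tue; downstream work caps Handover at Fri.
Handover at Fri is achievable: Sync -> Tue, Handover -> Fri, Review -> Sat, QA -> Wed, Prototype -> Mon, Design -> Wed, Integrate -> Tue.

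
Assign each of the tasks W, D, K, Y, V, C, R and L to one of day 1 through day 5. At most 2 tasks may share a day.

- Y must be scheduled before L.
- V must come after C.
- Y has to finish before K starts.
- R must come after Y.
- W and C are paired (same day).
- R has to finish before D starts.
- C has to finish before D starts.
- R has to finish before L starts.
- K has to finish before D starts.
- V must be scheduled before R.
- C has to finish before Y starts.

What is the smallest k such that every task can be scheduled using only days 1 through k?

The precedence chain requires at least 4 distinct days.
With at most 2 per day and 8 tasks, at least 4 days are needed.
4 works (last occupied day: day 4): for example D in day 4, Y in day 2, K in day 3, R in day 3, W in day 1, V in day 2, C in day 1, L in day 4.

4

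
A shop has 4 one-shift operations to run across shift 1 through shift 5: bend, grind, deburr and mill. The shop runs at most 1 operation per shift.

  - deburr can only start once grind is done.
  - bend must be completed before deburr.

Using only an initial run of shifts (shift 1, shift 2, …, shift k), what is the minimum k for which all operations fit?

The precedence chain requires at least 2 distinct shifts.
With at most 1 per shift and 4 operations, at least 4 shifts are needed.
4 works (last occupied shift: shift 4): for example bend=shift 1; mill=shift 4; deburr=shift 3; grind=shift 2.

4 shifts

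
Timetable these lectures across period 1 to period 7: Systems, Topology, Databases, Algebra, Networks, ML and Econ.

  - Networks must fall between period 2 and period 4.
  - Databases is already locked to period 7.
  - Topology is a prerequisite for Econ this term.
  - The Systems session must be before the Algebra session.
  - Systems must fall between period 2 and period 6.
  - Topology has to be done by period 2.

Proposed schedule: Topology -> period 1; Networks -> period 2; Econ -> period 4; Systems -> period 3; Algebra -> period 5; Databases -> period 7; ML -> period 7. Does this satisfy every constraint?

The Systems session must be before the Algebra session — holds.
Systems must fall between period 2 and period 6 — holds.
Topology is a prerequisite for Econ this term — holds.
Networks must fall between period 2 and period 4 — holds.
Topology has to be done by period 2 — holds.
Databases is already locked to period 7 — holds.

Yes, all constraints hold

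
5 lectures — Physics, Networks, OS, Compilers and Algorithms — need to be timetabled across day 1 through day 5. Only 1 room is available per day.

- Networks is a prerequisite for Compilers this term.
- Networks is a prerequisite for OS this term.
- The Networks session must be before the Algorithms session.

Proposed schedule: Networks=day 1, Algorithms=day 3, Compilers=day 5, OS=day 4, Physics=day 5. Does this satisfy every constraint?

No. Only 1 room is available per day is not satisfied.

The Networks session must be before the Algorithms session — holds.
Networks is a prerequisite for Compilers this term — holds.
Networks is a prerequisite for OS this term — holds.
Only 1 room is available per day — violated.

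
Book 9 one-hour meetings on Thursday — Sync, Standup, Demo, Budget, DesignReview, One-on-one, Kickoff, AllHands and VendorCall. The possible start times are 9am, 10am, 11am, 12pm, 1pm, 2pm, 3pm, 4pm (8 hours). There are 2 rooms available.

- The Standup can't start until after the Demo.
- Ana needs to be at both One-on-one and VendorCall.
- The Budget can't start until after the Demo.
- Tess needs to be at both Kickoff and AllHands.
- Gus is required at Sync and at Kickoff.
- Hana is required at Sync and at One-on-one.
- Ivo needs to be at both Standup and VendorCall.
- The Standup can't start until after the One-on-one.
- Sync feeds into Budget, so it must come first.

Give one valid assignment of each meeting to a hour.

Sync -> 10am, Demo -> 9am, Standup -> 10am, DesignReview -> 11am, VendorCall -> 12pm, AllHands -> 1pm, Kickoff -> 12pm, One-on-one -> 9am, Budget -> 11am

Checking: Demo(9am) before Standup(10am); Sync(10am) before Budget(11am); One-on-one(9am) before Standup(10am); Demo(9am) before Budget(11am); Sync(10am) != One-on-one(9am); One-on-one(9am) != VendorCall(12pm); Sync(10am) != Kickoff(12pm); Standup(10am) != VendorCall(12pm); Kickoff(12pm) != AllHands(1pm); max 2 per hour (cap 2).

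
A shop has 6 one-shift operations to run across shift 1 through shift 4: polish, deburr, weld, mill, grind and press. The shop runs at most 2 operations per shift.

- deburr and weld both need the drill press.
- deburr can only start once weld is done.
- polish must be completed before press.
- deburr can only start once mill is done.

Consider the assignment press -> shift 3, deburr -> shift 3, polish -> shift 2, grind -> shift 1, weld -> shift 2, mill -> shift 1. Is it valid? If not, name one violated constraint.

The shop runs at most 2 operations per shift — holds.
deburr and weld both need the drill press — holds.
polish must be completed before press — holds.
deburr can only start once weld is done — holds.
deburr can only start once mill is done — holds.

Valid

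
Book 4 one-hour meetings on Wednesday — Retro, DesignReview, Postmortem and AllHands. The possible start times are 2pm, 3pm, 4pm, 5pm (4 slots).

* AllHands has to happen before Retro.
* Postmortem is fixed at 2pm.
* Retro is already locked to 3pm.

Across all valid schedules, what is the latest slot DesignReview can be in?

DesignReview at 5pm is achievable: Retro -> 3pm, Postmortem -> 2pm, DesignReview -> 5pm, AllHands -> 2pm.

5pm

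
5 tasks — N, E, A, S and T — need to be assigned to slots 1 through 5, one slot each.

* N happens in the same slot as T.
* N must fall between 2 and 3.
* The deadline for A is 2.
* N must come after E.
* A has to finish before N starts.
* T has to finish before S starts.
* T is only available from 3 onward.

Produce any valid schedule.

T=3; N=3; E=1; S=4; A=1

Checking: E(1) before N(3); A(1) before N(3); T(3) before S(4); N = T = 3; N=3 in [2,3]; T=3 in [3,5]; A=1 in [1,2].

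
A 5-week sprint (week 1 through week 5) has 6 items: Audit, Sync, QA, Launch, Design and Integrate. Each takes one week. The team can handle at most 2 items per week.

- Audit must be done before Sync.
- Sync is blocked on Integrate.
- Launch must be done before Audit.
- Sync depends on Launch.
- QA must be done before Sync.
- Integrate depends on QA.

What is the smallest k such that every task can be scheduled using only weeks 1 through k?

3 weeks

The precedence chain requires at least 3 distinct weeks.
With at most 2 per week and 6 tasks, at least 3 weeks are needed.
3 works (last occupied week: week 3): for example Sync in week 3; QA in week 1; Audit in week 2; Integrate in week 2; Launch in week 1; Design in week 3.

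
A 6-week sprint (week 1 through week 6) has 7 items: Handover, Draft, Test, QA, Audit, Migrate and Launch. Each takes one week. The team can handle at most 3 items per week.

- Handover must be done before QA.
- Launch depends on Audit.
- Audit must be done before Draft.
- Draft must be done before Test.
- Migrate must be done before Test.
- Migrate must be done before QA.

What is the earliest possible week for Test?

week 3

Precedence pushes Test to at least week 3.
Test at week 3 is achievable: QA=week 2, Draft=week 2, Migrate=week 1, Handover=week 1, Test=week 3, Launch=week 2, Audit=week 1.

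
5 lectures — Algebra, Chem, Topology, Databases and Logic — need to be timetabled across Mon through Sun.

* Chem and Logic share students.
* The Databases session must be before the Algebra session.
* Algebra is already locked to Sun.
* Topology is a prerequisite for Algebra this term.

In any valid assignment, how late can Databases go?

Downstream work caps Databases at Sat.
Databases at Sat is achievable: Topology -> Mon; Algebra -> Sun; Databases -> Sat; Chem -> Mon; Logic -> Tue.

Sat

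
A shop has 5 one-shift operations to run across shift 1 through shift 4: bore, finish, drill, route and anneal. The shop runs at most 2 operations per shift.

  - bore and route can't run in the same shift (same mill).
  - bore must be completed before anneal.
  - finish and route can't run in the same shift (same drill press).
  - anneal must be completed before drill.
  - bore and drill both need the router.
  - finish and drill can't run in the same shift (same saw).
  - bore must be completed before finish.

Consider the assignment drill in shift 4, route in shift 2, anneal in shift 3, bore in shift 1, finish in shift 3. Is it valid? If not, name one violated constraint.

Yes

bore must be completed before finish — holds.
The shop runs at most 2 operations per shift — holds.
finish and route can't run in the same shift (same drill press) — holds.
finish and drill can't run in the same shift (same saw) — holds.
bore must be completed before anneal — holds.
bore and drill both need the router — holds.
bore and route can't run in the same shift (same mill) — holds.
anneal must be completed before drill — holds.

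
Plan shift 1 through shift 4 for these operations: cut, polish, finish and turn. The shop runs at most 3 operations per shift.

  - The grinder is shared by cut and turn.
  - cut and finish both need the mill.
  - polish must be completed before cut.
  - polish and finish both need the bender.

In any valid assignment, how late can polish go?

shift 3

Downstream work caps polish at shift 3.
polish at shift 3 is achievable: finish -> shift 1, polish -> shift 3, turn -> shift 1, cut -> shift 4.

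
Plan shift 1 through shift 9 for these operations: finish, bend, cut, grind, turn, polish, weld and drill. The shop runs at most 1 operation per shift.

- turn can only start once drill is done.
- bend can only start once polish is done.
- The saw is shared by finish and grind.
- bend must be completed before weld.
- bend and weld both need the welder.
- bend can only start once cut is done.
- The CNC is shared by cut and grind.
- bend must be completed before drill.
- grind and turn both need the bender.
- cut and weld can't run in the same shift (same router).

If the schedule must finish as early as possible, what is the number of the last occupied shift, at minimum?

The precedence chain requires at least 4 distinct shifts.
With at most 1 per shift and 8 operations, at least 8 shifts are needed.
8 works (last occupied shift: shift 8): for example grind=shift 8; polish=shift 2; turn=shift 5; drill=shift 4; bend=shift 3; cut=shift 1; weld=shift 6; finish=shift 7.

8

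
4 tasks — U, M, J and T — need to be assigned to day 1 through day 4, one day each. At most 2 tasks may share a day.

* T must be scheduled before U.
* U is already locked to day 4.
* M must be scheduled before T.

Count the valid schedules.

Splitting on M: it can be day 1 (8), day 2 (4). Listing each branch's schedules as (U, J, T) by day number:
M=day 1: (4,1,2) (4,1,3) (4,2,2) (4,2,3) (4,3,2) (4,3,3) (4,4,2) (4,4,3) — 8.
M=day 2: (4,1,3) (4,2,3) (4,3,3) (4,4,3) — 4.
Summing: 8 + 4 = 12.

12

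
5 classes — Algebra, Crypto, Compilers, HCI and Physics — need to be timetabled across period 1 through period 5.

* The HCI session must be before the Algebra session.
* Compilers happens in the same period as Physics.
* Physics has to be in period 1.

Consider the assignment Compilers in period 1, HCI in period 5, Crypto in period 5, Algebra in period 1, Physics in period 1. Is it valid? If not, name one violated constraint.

No — it violates: The HCI session must be before the Algebra session

The HCI session must be before the Algebra session — violated.
Compilers happens in the same period as Physics — holds.
Physics has to be in period 1 — holds.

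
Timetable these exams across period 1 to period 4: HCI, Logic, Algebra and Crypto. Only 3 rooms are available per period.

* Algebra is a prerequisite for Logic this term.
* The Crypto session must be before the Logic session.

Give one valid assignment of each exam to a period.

Logic -> period 2, Crypto -> period 1, Algebra -> period 1, HCI -> period 1

Checking: Algebra(period 1) before Logic(period 2); Crypto(period 1) before Logic(period 2); max 3 per period (cap 3).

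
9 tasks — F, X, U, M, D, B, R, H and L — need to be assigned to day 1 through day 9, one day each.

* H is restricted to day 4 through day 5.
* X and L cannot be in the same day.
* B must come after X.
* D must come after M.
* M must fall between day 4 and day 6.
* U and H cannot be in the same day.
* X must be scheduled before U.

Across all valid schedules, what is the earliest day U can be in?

Precedence pushes U to at least day 2.
U at day 2 is achievable: L=day 2, F=day 1, B=day 2, M=day 4, H=day 4, X=day 1, U=day 2, D=day 5, R=day 1.

day 2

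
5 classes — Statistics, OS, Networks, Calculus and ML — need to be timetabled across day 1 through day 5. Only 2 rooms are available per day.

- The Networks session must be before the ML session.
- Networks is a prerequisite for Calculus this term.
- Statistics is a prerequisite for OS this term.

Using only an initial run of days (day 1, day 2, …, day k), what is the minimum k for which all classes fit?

3

The precedence chain requires at least 2 distinct days.
With at most 2 per day and 5 classes, at least 3 days are needed.
3 works (last occupied day: day 3): for example Statistics in day 1, Networks in day 1, Calculus in day 2, ML in day 3, OS in day 2.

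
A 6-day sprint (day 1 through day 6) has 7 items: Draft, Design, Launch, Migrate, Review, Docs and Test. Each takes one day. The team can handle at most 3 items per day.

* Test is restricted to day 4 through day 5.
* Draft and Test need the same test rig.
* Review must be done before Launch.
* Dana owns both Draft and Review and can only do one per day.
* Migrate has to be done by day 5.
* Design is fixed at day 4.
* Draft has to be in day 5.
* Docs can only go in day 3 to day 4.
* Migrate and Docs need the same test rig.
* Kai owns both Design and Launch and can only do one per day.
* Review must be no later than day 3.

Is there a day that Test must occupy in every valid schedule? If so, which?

Test's window is day 4–day 5.
Draft is fixed at day 5, and Test can't share a day with Draft.
So Test must be day 4.

day 4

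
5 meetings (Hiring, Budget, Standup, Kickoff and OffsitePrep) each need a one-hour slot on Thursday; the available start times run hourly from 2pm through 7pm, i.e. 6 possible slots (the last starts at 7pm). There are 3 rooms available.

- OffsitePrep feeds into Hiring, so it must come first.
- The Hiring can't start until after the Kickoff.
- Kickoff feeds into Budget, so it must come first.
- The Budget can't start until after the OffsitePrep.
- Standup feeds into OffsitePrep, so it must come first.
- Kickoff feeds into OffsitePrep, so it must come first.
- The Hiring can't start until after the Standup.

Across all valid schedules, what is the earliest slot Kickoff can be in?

Downstream work caps Kickoff at 5pm.
Kickoff at 2pm is achievable: Hiring in 4pm; OffsitePrep in 3pm; Kickoff in 2pm; Standup in 2pm; Budget in 4pm.

2pm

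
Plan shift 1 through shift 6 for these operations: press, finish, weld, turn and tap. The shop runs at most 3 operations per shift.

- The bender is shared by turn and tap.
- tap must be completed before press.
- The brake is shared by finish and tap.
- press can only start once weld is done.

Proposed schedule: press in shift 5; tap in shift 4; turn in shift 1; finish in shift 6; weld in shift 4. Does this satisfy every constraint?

press can only start once weld is done — holds.
The shop runs at most 3 operations per shift — holds.
tap must be completed before press — holds.
The bender is shared by turn and tap — holds.
The brake is shared by finish and tap — holds.

Yes, all constraints hold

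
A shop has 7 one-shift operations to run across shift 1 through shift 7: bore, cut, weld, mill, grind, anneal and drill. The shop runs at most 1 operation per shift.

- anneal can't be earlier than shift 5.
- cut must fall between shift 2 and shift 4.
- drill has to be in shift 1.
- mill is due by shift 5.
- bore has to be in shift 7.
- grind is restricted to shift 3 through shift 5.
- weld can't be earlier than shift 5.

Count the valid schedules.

Splitting on cut: it can be shift 2 (4), shift 3 (2), shift 4 (2). Listing each branch's schedules as (bore, weld, mill, grind, anneal, drill) by shift number:
cut=shift 2: (7,5,3,4,6,1) (7,5,4,3,6,1) (7,6,3,4,5,1) (7,6,4,3,5,1) — 4.
cut=shift 3: (7,5,2,4,6,1) (7,6,2,4,5,1) — 2.
cut=shift 4: (7,5,2,3,6,1) (7,6,2,3,5,1) — 2.
Summing: 4 + 2 + 2 = 8.

8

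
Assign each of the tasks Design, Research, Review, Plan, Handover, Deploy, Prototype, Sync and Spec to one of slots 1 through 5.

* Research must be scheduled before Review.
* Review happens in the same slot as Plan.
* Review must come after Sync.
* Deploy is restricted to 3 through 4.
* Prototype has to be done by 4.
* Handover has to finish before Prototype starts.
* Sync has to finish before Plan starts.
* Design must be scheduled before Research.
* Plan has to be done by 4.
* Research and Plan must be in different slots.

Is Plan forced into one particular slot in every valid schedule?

No

Plan can be 3 (e.g. Spec=1, Sync=1, Review=3, Prototype=2, Handover=1, Deploy=3, Plan=3, Research=2, Design=1) or 4 (e.g. Handover in 1, Deploy in 3, Sync in 1, Prototype in 2, Spec in 1, Review in 4, Plan in 4, Design in 1, Research in 2).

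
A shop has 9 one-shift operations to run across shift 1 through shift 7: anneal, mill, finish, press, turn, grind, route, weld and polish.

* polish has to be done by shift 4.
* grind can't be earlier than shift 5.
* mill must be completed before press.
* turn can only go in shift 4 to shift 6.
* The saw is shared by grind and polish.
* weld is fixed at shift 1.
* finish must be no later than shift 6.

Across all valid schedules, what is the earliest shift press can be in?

Precedence pushes press to at least shift 2.
press at shift 2 is achievable: anneal in shift 1, route in shift 1, turn in shift 4, mill in shift 1, grind in shift 5, weld in shift 1, polish in shift 1, finish in shift 1, press in shift 2.

shift 2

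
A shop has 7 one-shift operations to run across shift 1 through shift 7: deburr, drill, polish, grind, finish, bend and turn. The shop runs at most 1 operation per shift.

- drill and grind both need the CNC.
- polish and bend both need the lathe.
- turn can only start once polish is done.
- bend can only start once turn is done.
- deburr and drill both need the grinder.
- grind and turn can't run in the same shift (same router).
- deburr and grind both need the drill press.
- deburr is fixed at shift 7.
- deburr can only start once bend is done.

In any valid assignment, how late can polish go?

shift 4

Downstream work caps polish at shift 4.
polish at shift 4 is achievable: turn -> shift 5; bend -> shift 6; drill -> shift 1; grind -> shift 2; deburr -> shift 7; finish -> shift 3; polish -> shift 4.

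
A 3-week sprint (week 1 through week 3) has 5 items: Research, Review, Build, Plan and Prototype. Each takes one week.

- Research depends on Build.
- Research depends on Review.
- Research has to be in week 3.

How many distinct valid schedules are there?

Splitting on Review: it can be week 1 (18), week 2 (18). Listing each branch's schedules as (Research, Build, Plan, Prototype) by week number:
Review=week 1: (3,1,1,1) (3,1,1,2) (3,1,1,3) (3,1,2,1) (3,1,2,2) (3,1,2,3) (3,1,3,1) (3,1,3,2) (3,1,3,3) (3,2,1,1) (3,2,1,2) (3,2,1,3) (3,2,2,1) (3,2,2,2) (3,2,2,3) (3,2,3,1) (3,2,3,2) (3,2,3,3) — 18.
Review=week 2: (3,1,1,1) (3,1,1,2) (3,1,1,3) (3,1,2,1) (3,1,2,2) (3,1,2,3) (3,1,3,1) (3,1,3,2) (3,1,3,3) (3,2,1,1) (3,2,1,2) (3,2,1,3) (3,2,2,1) (3,2,2,2) (3,2,2,3) (3,2,3,1) (3,2,3,2) (3,2,3,3) — 18.
Summing: 18 + 18 = 36.

36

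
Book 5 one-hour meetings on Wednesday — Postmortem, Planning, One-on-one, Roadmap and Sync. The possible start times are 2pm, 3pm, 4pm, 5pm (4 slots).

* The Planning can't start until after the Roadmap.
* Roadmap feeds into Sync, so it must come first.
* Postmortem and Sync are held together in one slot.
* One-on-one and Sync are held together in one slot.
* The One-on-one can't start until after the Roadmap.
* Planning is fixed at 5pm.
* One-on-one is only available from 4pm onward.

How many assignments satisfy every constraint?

5

Splitting on Postmortem: it can be 4pm (2), 5pm (3). Listing each branch's schedules as (Planning, One-on-one, Roadmap, Sync):
Postmortem=4pm: (5pm,4pm,2pm,4pm) (5pm,4pm,3pm,4pm) — 2.
Postmortem=5pm: (5pm,5pm,2pm,5pm) (5pm,5pm,3pm,5pm) (5pm,5pm,4pm,5pm) — 3.
Summing: 2 + 3 = 5.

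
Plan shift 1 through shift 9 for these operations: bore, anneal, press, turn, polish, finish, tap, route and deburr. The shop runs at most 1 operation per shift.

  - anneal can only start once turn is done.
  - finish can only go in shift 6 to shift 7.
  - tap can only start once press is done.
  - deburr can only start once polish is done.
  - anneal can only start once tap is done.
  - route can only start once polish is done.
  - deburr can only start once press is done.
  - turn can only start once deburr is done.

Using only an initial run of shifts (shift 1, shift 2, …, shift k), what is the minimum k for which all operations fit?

The precedence chain requires at least 4 distinct shifts.
With at most 1 per shift and 9 operations, at least 9 shifts are needed.
finish can't be placed before shift 6, so the schedule must run through at least shift 6.
9 works (last occupied shift: shift 9): for example anneal in shift 7; bore in shift 9; press in shift 1; route in shift 8; polish in shift 2; tap in shift 5; turn in shift 4; deburr in shift 3; finish in shift 6.

9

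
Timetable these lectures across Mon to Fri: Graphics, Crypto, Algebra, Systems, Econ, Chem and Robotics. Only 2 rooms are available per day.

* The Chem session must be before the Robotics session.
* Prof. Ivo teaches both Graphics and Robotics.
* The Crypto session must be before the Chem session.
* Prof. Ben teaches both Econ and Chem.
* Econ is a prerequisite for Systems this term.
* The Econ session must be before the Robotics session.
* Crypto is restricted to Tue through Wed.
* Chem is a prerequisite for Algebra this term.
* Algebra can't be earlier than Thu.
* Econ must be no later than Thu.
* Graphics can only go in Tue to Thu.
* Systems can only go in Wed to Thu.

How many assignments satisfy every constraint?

Splitting on Graphics: it can be Tue (15), Wed (13), Thu (10). Listing each branch's schedules as (Crypto, Algebra, Systems, Econ, Chem, Robotics):
Graphics=Tue: (Tue,Thu,Wed,Mon,Wed,Thu) (Tue,Thu,Wed,Mon,Wed,Fri) (Tue,Thu,Thu,Mon,Wed,Fri) (Tue,Fri,Wed,Mon,Wed,Thu) (Tue,Fri,Wed,Mon,Wed,Fri) (Tue,Fri,Wed,Mon,Thu,Fri) (Tue,Fri,Thu,Mon,Wed,Thu) (Tue,Fri,Thu,Mon,Wed,Fri) (Tue,Fri,Thu,Mon,Thu,Fri) (Tue,Fri,Thu,Wed,Thu,Fri) (Wed,Fri,Wed,Mon,Thu,Fri) (Wed,Fri,Wed,Tue,Thu,Fri) (Wed,Fri,Thu,Mon,Thu,Fri) (Wed,Fri,Thu,Tue,Thu,Fri) (Wed,Fri,Thu,Wed,Thu,Fri) — 15.
Graphics=Wed: (Tue,Thu,Thu,Mon,Wed,Fri) (Tue,Thu,Thu,Tue,Wed,Fri) (Tue,Fri,Wed,Mon,Thu,Fri) (Tue,Fri,Wed,Tue,Thu,Fri) (Tue,Fri,Thu,Mon,Wed,Thu) (Tue,Fri,Thu,Mon,Wed,Fri) (Tue,Fri,Thu,Mon,Thu,Fri) (Tue,Fri,Thu,Tue,Wed,Thu) (Tue,Fri,Thu,Tue,Wed,Fri) (Tue,Fri,Thu,Tue,Thu,Fri) (Tue,Fri,Thu,Wed,Thu,Fri) (Wed,Fri,Thu,Mon,Thu,Fri) (Wed,Fri,Thu,Tue,Thu,Fri) — 13.
Graphics=Thu: (Tue,Thu,Wed,Mon,Wed,Fri) (Tue,Thu,Wed,Tue,Wed,Fri) (Tue,Fri,Wed,Mon,Wed,Fri) (Tue,Fri,Wed,Mon,Thu,Fri) (Tue,Fri,Wed,Tue,Wed,Fri) (Tue,Fri,Wed,Tue,Thu,Fri) (Tue,Fri,Thu,Mon,Wed,Fri) (Tue,Fri,Thu,Tue,Wed,Fri) (Wed,Fri,Wed,Mon,Thu,Fri) (Wed,Fri,Wed,Tue,Thu,Fri) — 10.
Summing: 15 + 13 + 10 = 38.

38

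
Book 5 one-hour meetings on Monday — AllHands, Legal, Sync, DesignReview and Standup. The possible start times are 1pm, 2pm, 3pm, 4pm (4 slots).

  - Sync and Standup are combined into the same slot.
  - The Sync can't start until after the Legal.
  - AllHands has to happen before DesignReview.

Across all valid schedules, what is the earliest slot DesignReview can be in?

Precedence pushes DesignReview to at least 2pm.
DesignReview at 2pm is achievable: DesignReview -> 2pm, Standup -> 2pm, Sync -> 2pm, Legal -> 1pm, AllHands -> 1pm.

2pm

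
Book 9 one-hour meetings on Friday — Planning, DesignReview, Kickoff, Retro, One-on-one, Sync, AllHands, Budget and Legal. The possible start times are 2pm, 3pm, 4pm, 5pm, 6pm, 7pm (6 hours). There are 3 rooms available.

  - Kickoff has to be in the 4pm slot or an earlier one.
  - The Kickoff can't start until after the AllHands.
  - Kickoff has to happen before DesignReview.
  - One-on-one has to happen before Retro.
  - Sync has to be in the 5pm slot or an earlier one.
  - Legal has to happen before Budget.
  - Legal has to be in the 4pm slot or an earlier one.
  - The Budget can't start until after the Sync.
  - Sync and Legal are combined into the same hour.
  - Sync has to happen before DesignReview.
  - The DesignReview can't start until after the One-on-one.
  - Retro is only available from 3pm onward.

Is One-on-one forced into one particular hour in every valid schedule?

No

One-on-one can be 2pm (e.g. Planning -> 2pm; Budget -> 4pm; Sync -> 3pm; Kickoff -> 3pm; Legal -> 3pm; AllHands -> 2pm; Retro -> 4pm; DesignReview -> 4pm; One-on-one -> 2pm) or 3pm (e.g. Budget -> 3pm; Kickoff -> 3pm; AllHands -> 2pm; DesignReview -> 4pm; Sync -> 2pm; Retro -> 4pm; Legal -> 2pm; Planning -> 4pm; One-on-one -> 3pm).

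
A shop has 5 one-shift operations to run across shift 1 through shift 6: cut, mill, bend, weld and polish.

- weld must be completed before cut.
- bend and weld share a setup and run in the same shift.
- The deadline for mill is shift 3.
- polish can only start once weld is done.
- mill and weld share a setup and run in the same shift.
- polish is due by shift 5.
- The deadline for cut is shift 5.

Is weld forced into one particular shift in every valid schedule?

No

weld can be shift 1 (e.g. weld in shift 1; polish in shift 2; bend in shift 1; cut in shift 2; mill in shift 1) or shift 2 (e.g. polish in shift 3; mill in shift 2; cut in shift 3; bend in shift 2; weld in shift 2).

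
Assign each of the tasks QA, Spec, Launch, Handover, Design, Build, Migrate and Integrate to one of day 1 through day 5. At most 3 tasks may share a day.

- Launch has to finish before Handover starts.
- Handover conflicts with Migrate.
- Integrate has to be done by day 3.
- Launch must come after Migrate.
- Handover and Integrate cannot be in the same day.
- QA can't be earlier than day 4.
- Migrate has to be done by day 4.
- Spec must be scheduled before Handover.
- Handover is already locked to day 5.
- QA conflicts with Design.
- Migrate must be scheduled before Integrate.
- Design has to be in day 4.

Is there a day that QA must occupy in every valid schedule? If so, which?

day 5

QA's window is day 4–day 5.
Design is fixed at day 4, and QA can't share a day with Design.
So QA must be day 5.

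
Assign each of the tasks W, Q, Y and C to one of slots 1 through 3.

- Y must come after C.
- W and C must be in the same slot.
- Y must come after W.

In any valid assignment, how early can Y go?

Precedence pushes Y to at least 2.
Y at 2 is achievable: Q=1; Y=2; C=1; W=1.

2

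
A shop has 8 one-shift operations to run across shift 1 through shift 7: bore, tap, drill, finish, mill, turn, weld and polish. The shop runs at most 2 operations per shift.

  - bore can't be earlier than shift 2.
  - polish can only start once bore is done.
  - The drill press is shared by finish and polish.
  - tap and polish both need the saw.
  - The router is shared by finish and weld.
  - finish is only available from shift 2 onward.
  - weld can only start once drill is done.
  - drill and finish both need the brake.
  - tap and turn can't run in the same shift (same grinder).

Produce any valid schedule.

bore=shift 2, drill=shift 1, tap=shift 1, mill=shift 4, polish=shift 3, weld=shift 3, finish=shift 2, turn=shift 4

Checking: drill(shift 1) before weld(shift 3); bore(shift 2) before polish(shift 3); tap(shift 1) != turn(shift 4); tap(shift 1) != polish(shift 3); finish(shift 2) != polish(shift 3); finish(shift 2) != weld(shift 3); drill(shift 1) != finish(shift 2); finish=shift 2 in [shift 2,shift 7]; bore=shift 2 in [shift 2,shift 7]; max 2 per shift (cap 2).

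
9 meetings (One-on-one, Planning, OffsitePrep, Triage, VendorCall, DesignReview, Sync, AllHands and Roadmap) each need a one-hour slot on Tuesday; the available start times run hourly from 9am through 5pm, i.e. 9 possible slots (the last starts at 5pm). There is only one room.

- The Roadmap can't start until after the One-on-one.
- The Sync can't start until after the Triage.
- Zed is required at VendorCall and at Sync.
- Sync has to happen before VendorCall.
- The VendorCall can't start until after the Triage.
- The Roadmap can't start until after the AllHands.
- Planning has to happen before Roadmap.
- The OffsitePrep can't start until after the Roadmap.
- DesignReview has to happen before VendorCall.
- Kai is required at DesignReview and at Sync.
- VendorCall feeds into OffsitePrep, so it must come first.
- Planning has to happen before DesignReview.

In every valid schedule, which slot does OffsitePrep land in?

5pm

Precedence pushes OffsitePrep to at least 12pm.
So OffsitePrep is pinned to 5pm.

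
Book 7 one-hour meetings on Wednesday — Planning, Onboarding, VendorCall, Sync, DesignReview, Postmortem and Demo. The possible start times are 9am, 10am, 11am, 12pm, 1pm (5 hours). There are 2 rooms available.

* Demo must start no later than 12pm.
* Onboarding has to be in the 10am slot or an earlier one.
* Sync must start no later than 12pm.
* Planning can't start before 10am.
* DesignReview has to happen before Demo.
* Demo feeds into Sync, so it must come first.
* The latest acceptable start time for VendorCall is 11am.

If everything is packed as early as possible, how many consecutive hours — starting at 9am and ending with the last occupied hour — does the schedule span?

The precedence chain requires at least 3 distinct hours.
With at most 2 per hour and 7 meetings, at least 4 hours are needed.
4 works (last occupied hour: 12pm): for example Onboarding in 9am, Postmortem in 11am, VendorCall in 9am, Sync in 12pm, DesignReview in 10am, Planning in 10am, Demo in 11am.

4 hours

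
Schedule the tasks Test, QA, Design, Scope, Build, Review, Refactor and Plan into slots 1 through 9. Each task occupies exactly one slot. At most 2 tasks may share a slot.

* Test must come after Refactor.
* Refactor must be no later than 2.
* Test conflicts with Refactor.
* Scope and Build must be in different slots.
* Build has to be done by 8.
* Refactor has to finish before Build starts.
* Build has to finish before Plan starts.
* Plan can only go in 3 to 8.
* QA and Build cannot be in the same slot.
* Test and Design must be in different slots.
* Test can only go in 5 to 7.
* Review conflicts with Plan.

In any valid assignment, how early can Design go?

1

Design at 1 is achievable: Design=1; Refactor=1; Review=2; QA=3; Build=2; Scope=4; Test=5; Plan=3.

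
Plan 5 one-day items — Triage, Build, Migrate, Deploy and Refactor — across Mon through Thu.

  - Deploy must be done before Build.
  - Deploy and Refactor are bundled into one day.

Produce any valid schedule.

Triage -> Mon, Deploy -> Mon, Build -> Tue, Refactor -> Mon, Migrate -> Mon

Checking: Deploy(Mon) before Build(Tue); Deploy = Refactor = Mon.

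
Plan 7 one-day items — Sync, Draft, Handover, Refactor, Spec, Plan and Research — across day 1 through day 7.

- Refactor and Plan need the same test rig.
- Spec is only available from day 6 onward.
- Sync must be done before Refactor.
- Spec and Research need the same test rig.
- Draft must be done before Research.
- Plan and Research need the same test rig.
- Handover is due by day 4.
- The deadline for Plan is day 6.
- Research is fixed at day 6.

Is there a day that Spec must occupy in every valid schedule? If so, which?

day 7

Spec's window is day 6–day 7.
Research is fixed at day 6, and Spec can't share a day with Research.
So Spec must be day 7.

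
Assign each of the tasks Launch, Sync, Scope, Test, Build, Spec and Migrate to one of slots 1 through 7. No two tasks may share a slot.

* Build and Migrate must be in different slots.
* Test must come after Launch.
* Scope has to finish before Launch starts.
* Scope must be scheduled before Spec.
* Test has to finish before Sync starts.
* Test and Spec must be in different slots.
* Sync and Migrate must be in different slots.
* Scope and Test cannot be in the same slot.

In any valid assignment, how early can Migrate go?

Migrate at 1 is achievable: Scope in 2; Spec in 6; Sync in 5; Launch in 3; Migrate in 1; Build in 7; Test in 4.

1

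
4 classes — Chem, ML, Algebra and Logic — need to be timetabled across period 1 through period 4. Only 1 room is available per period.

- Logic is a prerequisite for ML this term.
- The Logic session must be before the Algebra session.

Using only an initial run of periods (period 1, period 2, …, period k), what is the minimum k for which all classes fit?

4

The precedence chain requires at least 2 distinct periods.
With at most 1 per period and 4 classes, at least 4 periods are needed.
4 works (last occupied period: period 4): for example ML in period 2; Logic in period 1; Algebra in period 3; Chem in period 4.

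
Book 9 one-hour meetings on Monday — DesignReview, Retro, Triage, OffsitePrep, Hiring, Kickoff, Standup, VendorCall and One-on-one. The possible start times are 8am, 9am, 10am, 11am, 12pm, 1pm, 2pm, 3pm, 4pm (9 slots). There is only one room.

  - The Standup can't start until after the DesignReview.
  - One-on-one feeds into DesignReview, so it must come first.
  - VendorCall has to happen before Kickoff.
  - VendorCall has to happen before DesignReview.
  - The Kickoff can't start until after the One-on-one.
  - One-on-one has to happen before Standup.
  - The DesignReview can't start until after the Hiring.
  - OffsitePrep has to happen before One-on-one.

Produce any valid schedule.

Kickoff -> 1pm; One-on-one -> 9am; DesignReview -> 12pm; OffsitePrep -> 8am; Triage -> 4pm; VendorCall -> 10am; Retro -> 3pm; Hiring -> 11am; Standup -> 2pm

Checking: Hiring(11am) before DesignReview(12pm); One-on-one(9am) before DesignReview(12pm); DesignReview(12pm) before Standup(2pm); OffsitePrep(8am) before One-on-one(9am); One-on-one(9am) before Kickoff(1pm); VendorCall(10am) before DesignReview(12pm); One-on-one(9am) before Standup(2pm); VendorCall(10am) before Kickoff(1pm); max 1 per slot (cap 1).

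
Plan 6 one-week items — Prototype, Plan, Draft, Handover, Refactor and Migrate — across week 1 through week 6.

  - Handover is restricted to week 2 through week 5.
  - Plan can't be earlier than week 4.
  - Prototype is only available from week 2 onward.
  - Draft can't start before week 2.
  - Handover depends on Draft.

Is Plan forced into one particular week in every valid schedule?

No

Plan can be week 4 (e.g. Draft in week 2, Refactor in week 1, Handover in week 3, Prototype in week 2, Plan in week 4, Migrate in week 1) or week 5 (e.g. Migrate in week 1; Refactor in week 1; Prototype in week 2; Plan in week 5; Handover in week 3; Draft in week 2).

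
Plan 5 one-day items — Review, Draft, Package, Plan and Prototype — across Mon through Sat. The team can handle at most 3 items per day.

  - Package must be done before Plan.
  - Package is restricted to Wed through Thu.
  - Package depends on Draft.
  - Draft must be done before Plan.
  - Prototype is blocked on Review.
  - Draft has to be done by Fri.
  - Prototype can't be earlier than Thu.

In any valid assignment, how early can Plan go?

Thu

Precedence pushes Plan to at least Thu.
Plan at Thu is achievable: Draft=Mon; Package=Wed; Prototype=Thu; Review=Mon; Plan=Thu.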